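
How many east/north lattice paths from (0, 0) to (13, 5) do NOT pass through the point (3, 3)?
Number of paths = 7248

Total paths from (0, 0) to (13, 5): C(18, 13) = 8568. Paths through (3, 3): (paths (0, 0) → (3, 3)) × (paths (3, 3) → (13, 5)) = C(6, 3) · C(12, 10) = 20 · 66 = 1320. Avoidance count = 8568 − 1320 = 7248.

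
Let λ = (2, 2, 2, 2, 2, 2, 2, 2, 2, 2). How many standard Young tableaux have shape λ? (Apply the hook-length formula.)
# SYT of shape (2, 2, 2, 2, 2, 2, 2, 2, 2, 2) = 16796

Hook-length formula: f^λ = n! / Π hook(c), product over all cells c of the Young diagram. For λ = (2, 2, 2, 2, 2, 2, 2, 2, 2, 2), n = 20 boxes. Hook lengths by row (left-to-right, top-to-bottom): [11, 10]; [10, 9]; [9, 8]; [8, 7]; [7, 6]; [6, 5]; [5, 4]; [4, 3]; [3, 2]; [2, 1]. Product of hooks = 144850083840000. So f^λ = 20! / 144850083840000 = 2432902008176640000 / 144850083840000 = 16796.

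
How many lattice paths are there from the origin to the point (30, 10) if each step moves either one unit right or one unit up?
Number of paths = 847660528

A monotone lattice path from (0, 0) to (30, 10) consists of 30 east steps and 10 north steps in some order, so it is determined by which 30 of the 40 steps are east. The count is C(40, 30) = 847660528.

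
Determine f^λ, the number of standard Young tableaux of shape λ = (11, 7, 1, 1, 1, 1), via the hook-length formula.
# SYT of shape (11, 7, 1, 1, 1, 1) = 46293975

Hook-length formula: f^λ = n! / Π hook(c), product over all cells c of the Young diagram. For λ = (11, 7, 1, 1, 1, 1), n = 22 boxes. Hook lengths by row (left-to-right, top-to-bottom): [16, 11, 10, 9, 8, 7, 6, 4, 3, 2, 1]; [11, 6, 5, 4, 3, 2, 1]; [4]; [3]; [2]; [1]. Product of hooks = 24279633100800. So f^λ = 22! / 24279633100800 = 1124000727777607680000 / 24279633100800 = 46293975.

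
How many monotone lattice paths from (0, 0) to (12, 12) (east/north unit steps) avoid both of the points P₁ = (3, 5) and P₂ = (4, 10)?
Number of paths = 2033591

Inclusion–exclusion. Total paths: C(24, 12) = 2704156. Through P₁: C(8, 3)·C(16, 9) = 640640. Through P₂: C(14, 4)·C(10, 8) = 45045. Since P₁ is strictly southwest of P₂, a monotone path through both must visit P₁ then P₂; paths through both = C(8, 3)·C(6, 1)·C(10, 8) = 15120. Avoid both = 2704156 − 640640 − 45045 + 15120 = 2033591.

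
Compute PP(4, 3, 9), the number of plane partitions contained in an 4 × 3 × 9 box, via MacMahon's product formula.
PP(4, 3, 9) = 13026013

Evaluate the triple product over i = 1..4, j = 1..3, k = 1..9. The factors are (2/1) · (3/2) · (4/3) · (5/4) · (6/5) · (7/6) · (8/7) · (9/8) · … (108 factors total). The numerators and denominators telescope so the product is an integer; carrying out the multiplication exactly gives PP(4, 3, 9) = 13026013.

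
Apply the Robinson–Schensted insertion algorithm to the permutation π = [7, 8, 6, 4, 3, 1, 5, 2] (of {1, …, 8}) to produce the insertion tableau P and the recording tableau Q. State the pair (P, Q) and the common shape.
P = [1, 2] / [3, 5] / [4, 8] / [6] / [7];  Q = [1, 2] / [3, 7] / [4, 8] / [5] / [6];  common shape = (2, 2, 2, 1, 1)

Row-insert the values π_1, π_2, … into P one at a time, bumping the leftmost entry strictly greater than the inserted value down to the next row. The recording tableau Q records, in position (i, j), the step at which that cell was added to P.
  Insert 7 (step 1): P = [7];  Q = [1]
  Insert 8 (step 2): P = [7, 8];  Q = [1, 2]
  Insert 6 (step 3): P = [6, 8] / [7];  Q = [1, 2] / [3]
  Insert 4 (step 4): P = [4, 8] / [6] / [7];  Q = [1, 2] / [3] / [4]
  Insert 3 (step 5): P = [3, 8] / [4] / [6] / [7];  Q = [1, 2] / [3] / [4] / [5]
  Insert 1 (step 6): P = [1, 8] / [3] / [4] / [6] / [7];  Q = [1, 2] / [3] / [4] / [5] / [6]
  Insert 5 (step 7): P = [1, 5] / [3, 8] / [4] / [6] / [7];  Q = [1, 2] / [3, 7] / [4] / [5] / [6]
  Insert 2 (step 8): P = [1, 2] / [3, 5] / [4, 8] / [6] / [7];  Q = [1, 2] / [3, 7] / [4, 8] / [5] / [6]
Final shape: (2, 2, 2, 1, 1).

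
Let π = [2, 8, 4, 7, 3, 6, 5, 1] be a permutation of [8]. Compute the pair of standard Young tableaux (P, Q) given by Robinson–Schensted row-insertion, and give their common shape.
P = [1, 3, 5] / [2, 6] / [4] / [7] / [8];  Q = [1, 2, 4] / [3, 6] / [5] / [7] / [8];  common shape = (3, 2, 1, 1, 1)

Row-insert the values π_1, π_2, … into P one at a time, bumping the leftmost entry strictly greater than the inserted value down to the next row. The recording tableau Q records, in position (i, j), the step at which that cell was added to P.
  Insert 2 (step 1): P = [2];  Q = [1]
  Insert 8 (step 2): P = [2, 8];  Q = [1, 2]
  Insert 4 (step 3): P = [2, 4] / [8];  Q = [1, 2] / [3]
  Insert 7 (step 4): P = [2, 4, 7] / [8];  Q = [1, 2, 4] / [3]
  Insert 3 (step 5): P = [2, 3, 7] / [4] / [8];  Q = [1, 2, 4] / [3] / [5]
  Insert 6 (step 6): P = [2, 3, 6] / [4, 7] / [8];  Q = [1, 2, 4] / [3, 6] / [5]
  Insert 5 (step 7): P = [2, 3, 5] / [4, 6] / [7] / [8];  Q = [1, 2, 4] / [3, 6] / [5] / [7]
  Insert 1 (step 8): P = [1, 3, 5] / [2, 6] / [4] / [7] / [8];  Q = [1, 2, 4] / [3, 6] / [5] / [7] / [8]
Final shape: (3, 2, 1, 1, 1).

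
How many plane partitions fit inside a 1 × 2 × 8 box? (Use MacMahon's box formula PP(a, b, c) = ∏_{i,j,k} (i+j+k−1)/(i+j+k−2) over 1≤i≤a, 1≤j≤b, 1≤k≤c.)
PP(1, 2, 8) = 45

Evaluate the triple product over i = 1..1, j = 1..2, k = 1..8. The factors are (2/1) · (3/2) · (4/3) · (5/4) · (6/5) · (7/6) · (8/7) · (9/8) · … (16 factors total). The numerators and denominators telescope so the product is an integer; carrying out the multiplication exactly gives PP(1, 2, 8) = 45.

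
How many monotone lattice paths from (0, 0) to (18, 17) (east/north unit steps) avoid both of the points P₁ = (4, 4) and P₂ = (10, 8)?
Number of paths = 2427086670

Inclusion–exclusion. Total paths: C(35, 18) = 4537567650. Through P₁: C(8, 4)·C(27, 14) = 1404081000. Through P₂: C(18, 10)·C(17, 8) = 1063756980. Since P₁ is strictly southwest of P₂, a monotone path through both must visit P₁ then P₂; paths through both = C(8, 4)·C(10, 6)·C(17, 8) = 357357000. Avoid both = 4537567650 − 1404081000 − 1063756980 + 357357000 = 2427086670.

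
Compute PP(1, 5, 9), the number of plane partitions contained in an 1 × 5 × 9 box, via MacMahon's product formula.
PP(1, 5, 9) = 2002

Evaluate the triple product over i = 1..1, j = 1..5, k = 1..9. The factors are (2/1) · (3/2) · (4/3) · (5/4) · (6/5) · (7/6) · (8/7) · (9/8) · … (45 factors total). The numerators and denominators telescope so the product is an integer; carrying out the multiplication exactly gives PP(1, 5, 9) = 2002.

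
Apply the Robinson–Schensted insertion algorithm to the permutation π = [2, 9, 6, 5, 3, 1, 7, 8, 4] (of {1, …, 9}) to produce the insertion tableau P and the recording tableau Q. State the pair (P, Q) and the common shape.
P = [1, 3, 4, 8] / [2, 7] / [5] / [6] / [9];  Q = [1, 2, 7, 8] / [3, 9] / [4] / [5] / [6];  common shape = (4, 2, 1, 1, 1)

Row-insert the values π_1, π_2, … into P one at a time, bumping the leftmost entry strictly greater than the inserted value down to the next row. The recording tableau Q records, in position (i, j), the step at which that cell was added to P.
  Insert 2 (step 1): P = [2];  Q = [1]
  Insert 9 (step 2): P = [2, 9];  Q = [1, 2]
  Insert 6 (step 3): P = [2, 6] / [9];  Q = [1, 2] / [3]
  Insert 5 (step 4): P = [2, 5] / [6] / [9];  Q = [1, 2] / [3] / [4]
  Insert 3 (step 5): P = [2, 3] / [5] / [6] / [9];  Q = [1, 2] / [3] / [4] / [5]
  Insert 1 (step 6): P = [1, 3] / [2] / [5] / [6] / [9];  Q = [1, 2] / [3] / [4] / [5] / [6]
  Insert 7 (step 7): P = [1, 3, 7] / [2] / [5] / [6] / [9];  Q = [1, 2, 7] / [3] / [4] / [5] / [6]
  Insert 8 (step 8): P = [1, 3, 7, 8] / [2] / [5] / [6] / [9];  Q = [1, 2, 7, 8] / [3] / [4] / [5] / [6]
  Insert 4 (step 9): P = [1, 3, 4, 8] / [2, 7] / [5] / [6] / [9];  Q = [1, 2, 7, 8] / [3, 9] / [4] / [5] / [6]
Final shape: (4, 2, 1, 1, 1).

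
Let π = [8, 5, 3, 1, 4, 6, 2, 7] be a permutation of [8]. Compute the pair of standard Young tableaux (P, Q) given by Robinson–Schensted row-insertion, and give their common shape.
P = [1, 2, 6, 7] / [3, 4] / [5] / [8];  Q = [1, 5, 6, 8] / [2, 7] / [3] / [4];  common shape = (4, 2, 1, 1)

Row-insert the values π_1, π_2, … into P one at a time, bumping the leftmost entry strictly greater than the inserted value down to the next row. The recording tableau Q records, in position (i, j), the step at which that cell was added to P.
  Insert 8 (step 1): P = [8];  Q = [1]
  Insert 5 (step 2): P = [5] / [8];  Q = [1] / [2]
  Insert 3 (step 3): P = [3] / [5] / [8];  Q = [1] / [2] / [3]
  Insert 1 (step 4): P = [1] / [3] / [5] / [8];  Q = [1] / [2] / [3] / [4]
  Insert 4 (step 5): P = [1, 4] / [3] / [5] / [8];  Q = [1, 5] / [2] / [3] / [4]
  Insert 6 (step 6): P = [1, 4, 6] / [3] / [5] / [8];  Q = [1, 5, 6] / [2] / [3] / [4]
  Insert 2 (step 7): P = [1, 2, 6] / [3, 4] / [5] / [8];  Q = [1, 5, 6] / [2, 7] / [3] / [4]
  Insert 7 (step 8): P = [1, 2, 6, 7] / [3, 4] / [5] / [8];  Q = [1, 5, 6, 8] / [2, 7] / [3] / [4]
Final shape: (4, 2, 1, 1).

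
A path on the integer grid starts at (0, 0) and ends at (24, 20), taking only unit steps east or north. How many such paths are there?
Number of paths = 1761039350070

A monotone lattice path from (0, 0) to (24, 20) consists of 24 east steps and 20 north steps in some order, so it is determined by which 24 of the 44 steps are east. The count is C(44, 24) = 1761039350070.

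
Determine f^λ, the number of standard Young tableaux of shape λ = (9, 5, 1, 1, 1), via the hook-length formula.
# SYT of shape (9, 5, 1, 1, 1) = 327250

Hook-length formula: f^λ = n! / Π hook(c), product over all cells c of the Young diagram. For λ = (9, 5, 1, 1, 1), n = 17 boxes. Hook lengths by row (left-to-right, top-to-bottom): [13, 9, 8, 7, 6, 4, 3, 2, 1]; [8, 4, 3, 2, 1]; [3]; [2]; [1]. Product of hooks = 1086898176. So f^λ = 17! / 1086898176 = 355687428096000 / 1086898176 = 327250.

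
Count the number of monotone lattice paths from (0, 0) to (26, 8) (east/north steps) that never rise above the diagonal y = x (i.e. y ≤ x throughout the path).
Number of paths = 12776588

By the reflection principle (André's argument), the number of monotone paths to (26, 8) with n ≤ m that never go above y = x is C(34, 26) − C(34, 27) = 18156204 − 5379616 = 12776588.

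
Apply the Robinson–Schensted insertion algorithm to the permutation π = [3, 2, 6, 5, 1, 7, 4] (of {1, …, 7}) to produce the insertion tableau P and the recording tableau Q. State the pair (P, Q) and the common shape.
P = [1, 4, 7] / [2, 5] / [3, 6];  Q = [1, 3, 6] / [2, 4] / [5, 7];  common shape = (3, 2, 2)

Row-insert the values π_1, π_2, … into P one at a time, bumping the leftmost entry strictly greater than the inserted value down to the next row. The recording tableau Q records, in position (i, j), the step at which that cell was added to P.
  Insert 3 (step 1): P = [3];  Q = [1]
  Insert 2 (step 2): P = [2] / [3];  Q = [1] / [2]
  Insert 6 (step 3): P = [2, 6] / [3];  Q = [1, 3] / [2]
  Insert 5 (step 4): P = [2, 5] / [3, 6];  Q = [1, 3] / [2, 4]
  Insert 1 (step 5): P = [1, 5] / [2, 6] / [3];  Q = [1, 3] / [2, 4] / [5]
  Insert 7 (step 6): P = [1, 5, 7] / [2, 6] / [3];  Q = [1, 3, 6] / [2, 4] / [5]
  Insert 4 (step 7): P = [1, 4, 7] / [2, 5] / [3, 6];  Q = [1, 3, 6] / [2, 4] / [5, 7]
Final shape: (3, 2, 2).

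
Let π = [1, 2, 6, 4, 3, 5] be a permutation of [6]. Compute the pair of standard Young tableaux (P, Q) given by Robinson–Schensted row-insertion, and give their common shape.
P = [1, 2, 3, 5] / [4] / [6];  Q = [1, 2, 3, 6] / [4] / [5];  common shape = (4, 1, 1)

Row-insert the values π_1, π_2, … into P one at a time, bumping the leftmost entry strictly greater than the inserted value down to the next row. The recording tableau Q records, in position (i, j), the step at which that cell was added to P.
  Insert 1 (step 1): P = [1];  Q = [1]
  Insert 2 (step 2): P = [1, 2];  Q = [1, 2]
  Insert 6 (step 3): P = [1, 2, 6];  Q = [1, 2, 3]
  Insert 4 (step 4): P = [1, 2, 4] / [6];  Q = [1, 2, 3] / [4]
  Insert 3 (step 5): P = [1, 2, 3] / [4] / [6];  Q = [1, 2, 3] / [4] / [5]
  Insert 5 (step 6): P = [1, 2, 3, 5] / [4] / [6];  Q = [1, 2, 3, 6] / [4] / [5]
Final shape: (4, 1, 1).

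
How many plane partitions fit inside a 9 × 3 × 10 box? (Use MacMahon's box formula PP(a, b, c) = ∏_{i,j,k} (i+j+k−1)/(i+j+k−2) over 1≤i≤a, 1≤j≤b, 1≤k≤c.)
PP(9, 3, 10) = 8291930371088

Evaluate the triple product over i = 1..9, j = 1..3, k = 1..10. The factors are (2/1) · (3/2) · (4/3) · (5/4) · (6/5) · (7/6) · (8/7) · (9/8) · … (270 factors total). The numerators and denominators telescope so the product is an integer; carrying out the multiplication exactly gives PP(9, 3, 10) = 8291930371088.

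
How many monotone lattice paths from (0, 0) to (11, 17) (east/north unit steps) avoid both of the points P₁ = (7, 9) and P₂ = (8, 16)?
Number of paths = 13235576

Inclusion–exclusion. Total paths: C(28, 11) = 21474180. Through P₁: C(16, 7)·C(12, 4) = 5662800. Through P₂: C(24, 8)·C(4, 3) = 2941884. Since P₁ is strictly southwest of P₂, a monotone path through both must visit P₁ then P₂; paths through both = C(16, 7)·C(8, 1)·C(4, 3) = 366080. Avoid both = 21474180 − 5662800 − 2941884 + 366080 = 13235576.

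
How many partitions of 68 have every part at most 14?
p(68, parts ≤ 14) = 1282281

Use the recurrence p(n, m) = p(n, m−1) + p(n−m, m): either the largest part is < m (count p(n, m−1)) or the largest part is exactly m (remove one copy of m, count p(n−m, m)). With p(0, ·) = 1 this gives p(68, parts ≤ 14) = 1282281. (By conjugating Young diagrams, this also counts partitions of 68 into at most 14 parts.)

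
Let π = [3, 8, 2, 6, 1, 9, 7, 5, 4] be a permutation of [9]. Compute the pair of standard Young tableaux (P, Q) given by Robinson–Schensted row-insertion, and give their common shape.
P = [1, 4, 7] / [2, 5, 9] / [3, 6] / [8];  Q = [1, 2, 6] / [3, 4, 7] / [5, 8] / [9];  common shape = (3, 3, 2, 1)

Row-insert the values π_1, π_2, … into P one at a time, bumping the leftmost entry strictly greater than the inserted value down to the next row. The recording tableau Q records, in position (i, j), the step at which that cell was added to P.
  Insert 3 (step 1): P = [3];  Q = [1]
  Insert 8 (step 2): P = [3, 8];  Q = [1, 2]
  Insert 2 (step 3): P = [2, 8] / [3];  Q = [1, 2] / [3]
  Insert 6 (step 4): P = [2, 6] / [3, 8];  Q = [1, 2] / [3, 4]
  Insert 1 (step 5): P = [1, 6] / [2, 8] / [3];  Q = [1, 2] / [3, 4] / [5]
  Insert 9 (step 6): P = [1, 6, 9] / [2, 8] / [3];  Q = [1, 2, 6] / [3, 4] / [5]
  Insert 7 (step 7): P = [1, 6, 7] / [2, 8, 9] / [3];  Q = [1, 2, 6] / [3, 4, 7] / [5]
  Insert 5 (step 8): P = [1, 5, 7] / [2, 6, 9] / [3, 8];  Q = [1, 2, 6] / [3, 4, 7] / [5, 8]
  Insert 4 (step 9): P = [1, 4, 7] / [2, 5, 9] / [3, 6] / [8];  Q = [1, 2, 6] / [3, 4, 7] / [5, 8] / [9]
Final shape: (3, 3, 2, 1).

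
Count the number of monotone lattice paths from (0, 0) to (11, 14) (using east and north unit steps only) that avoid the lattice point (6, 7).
Number of paths = 3098328

Total paths from (0, 0) to (11, 14): C(25, 11) = 4457400. Paths through (6, 7): (paths (0, 0) → (6, 7)) × (paths (6, 7) → (11, 14)) = C(13, 6) · C(12, 5) = 1716 · 792 = 1359072. Avoidance count = 4457400 − 1359072 = 3098328.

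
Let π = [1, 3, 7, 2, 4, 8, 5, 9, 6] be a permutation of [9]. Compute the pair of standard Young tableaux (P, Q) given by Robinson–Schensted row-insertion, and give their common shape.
P = [1, 2, 4, 5, 6] / [3, 7, 8, 9];  Q = [1, 2, 3, 6, 8] / [4, 5, 7, 9];  common shape = (5, 4)

Row-insert the values π_1, π_2, … into P one at a time, bumping the leftmost entry strictly greater than the inserted value down to the next row. The recording tableau Q records, in position (i, j), the step at which that cell was added to P.
  Insert 1 (step 1): P = [1];  Q = [1]
  Insert 3 (step 2): P = [1, 3];  Q = [1, 2]
  Insert 7 (step 3): P = [1, 3, 7];  Q = [1, 2, 3]
  Insert 2 (step 4): P = [1, 2, 7] / [3];  Q = [1, 2, 3] / [4]
  Insert 4 (step 5): P = [1, 2, 4] / [3, 7];  Q = [1, 2, 3] / [4, 5]
  Insert 8 (step 6): P = [1, 2, 4, 8] / [3, 7];  Q = [1, 2, 3, 6] / [4, 5]
  Insert 5 (step 7): P = [1, 2, 4, 5] / [3, 7, 8];  Q = [1, 2, 3, 6] / [4, 5, 7]
  Insert 9 (step 8): P = [1, 2, 4, 5, 9] / [3, 7, 8];  Q = [1, 2, 3, 6, 8] / [4, 5, 7]
  Insert 6 (step 9): P = [1, 2, 4, 5, 6] / [3, 7, 8, 9];  Q = [1, 2, 3, 6, 8] / [4, 5, 7, 9]
Final shape: (5, 4).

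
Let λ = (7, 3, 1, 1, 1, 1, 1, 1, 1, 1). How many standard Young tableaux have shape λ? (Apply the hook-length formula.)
# SYT of shape (7, 3, 1, 1, 1, 1, 1, 1, 1, 1) = 447525

Hook-length formula: f^λ = n! / Π hook(c), product over all cells c of the Young diagram. For λ = (7, 3, 1, 1, 1, 1, 1, 1, 1, 1), n = 18 boxes. Hook lengths by row (left-to-right, top-to-bottom): [16, 7, 6, 4, 3, 2, 1]; [11, 2, 1]; [8]; [7]; [6]; [5]; [4]; [3]; [2]; [1]. Product of hooks = 14306181120. So f^λ = 18! / 14306181120 = 6402373705728000 / 14306181120 = 447525.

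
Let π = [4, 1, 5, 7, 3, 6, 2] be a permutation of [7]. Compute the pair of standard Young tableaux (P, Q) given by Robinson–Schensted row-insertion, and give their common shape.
P = [1, 2, 6] / [3, 5, 7] / [4];  Q = [1, 3, 4] / [2, 5, 6] / [7];  common shape = (3, 3, 1)

Row-insert the values π_1, π_2, … into P one at a time, bumping the leftmost entry strictly greater than the inserted value down to the next row. The recording tableau Q records, in position (i, j), the step at which that cell was added to P.
  Insert 4 (step 1): P = [4];  Q = [1]
  Insert 1 (step 2): P = [1] / [4];  Q = [1] / [2]
  Insert 5 (step 3): P = [1, 5] / [4];  Q = [1, 3] / [2]
  Insert 7 (step 4): P = [1, 5, 7] / [4];  Q = [1, 3, 4] / [2]
  Insert 3 (step 5): P = [1, 3, 7] / [4, 5];  Q = [1, 3, 4] / [2, 5]
  Insert 6 (step 6): P = [1, 3, 6] / [4, 5, 7];  Q = [1, 3, 4] / [2, 5, 6]
  Insert 2 (step 7): P = [1, 2, 6] / [3, 5, 7] / [4];  Q = [1, 3, 4] / [2, 5, 6] / [7]
Final shape: (3, 3, 1).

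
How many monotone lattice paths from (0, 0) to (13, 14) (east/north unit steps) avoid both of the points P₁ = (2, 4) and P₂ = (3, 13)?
Number of paths = 14763050

Inclusion–exclusion. Total paths: C(27, 13) = 20058300. Through P₁: C(6, 2)·C(21, 11) = 5290740. Through P₂: C(16, 3)·C(11, 10) = 6160. Since P₁ is strictly southwest of P₂, a monotone path through both must visit P₁ then P₂; paths through both = C(6, 2)·C(10, 1)·C(11, 10) = 1650. Avoid both = 20058300 − 5290740 − 6160 + 1650 = 14763050.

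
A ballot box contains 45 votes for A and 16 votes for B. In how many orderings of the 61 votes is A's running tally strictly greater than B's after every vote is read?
Strict-lead orderings = 96414286661805

Total orderings of the 61 votes with 45 for A: C(61, 45) = 202802465047245. By the Bertrand ballot formula (Cycle Lemma / reflection principle), the number of orderings in which A is strictly ahead of B throughout is (p − q)/(p + q) · C(p + q, p) = (45 − 16)/(45 + 16) · 202802465047245 = 96414286661805.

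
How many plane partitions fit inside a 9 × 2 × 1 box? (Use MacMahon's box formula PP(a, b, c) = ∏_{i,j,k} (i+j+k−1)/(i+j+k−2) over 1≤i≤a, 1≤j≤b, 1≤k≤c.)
PP(9, 2, 1) = 55

Evaluate the triple product over i = 1..9, j = 1..2, k = 1..1. The factors are (2/1) · (3/2) · (3/2) · (4/3) · (4/3) · (5/4) · (5/4) · (6/5) · … (18 factors total). The numerators and denominators telescope so the product is an integer; carrying out the multiplication exactly gives PP(9, 2, 1) = 55.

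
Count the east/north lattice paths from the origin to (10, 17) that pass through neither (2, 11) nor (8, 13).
Number of paths = 5182461

Inclusion–exclusion. Total paths: C(27, 10) = 8436285. Through P₁: C(13, 2)·C(14, 8) = 234234. Through P₂: C(21, 8)·C(6, 2) = 3052350. Since P₁ is strictly southwest of P₂, a monotone path through both must visit P₁ then P₂; paths through both = C(13, 2)·C(8, 6)·C(6, 2) = 32760. Avoid both = 8436285 − 234234 − 3052350 + 32760 = 5182461.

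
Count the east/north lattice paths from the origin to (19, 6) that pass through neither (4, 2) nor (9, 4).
Number of paths = 92560

Inclusion–exclusion. Total paths: C(25, 19) = 177100. Through P₁: C(6, 4)·C(19, 15) = 58140. Through P₂: C(13, 9)·C(12, 10) = 47190. Since P₁ is strictly southwest of P₂, a monotone path through both must visit P₁ then P₂; paths through both = C(6, 4)·C(7, 5)·C(12, 10) = 20790. Avoid both = 177100 − 58140 − 47190 + 20790 = 92560.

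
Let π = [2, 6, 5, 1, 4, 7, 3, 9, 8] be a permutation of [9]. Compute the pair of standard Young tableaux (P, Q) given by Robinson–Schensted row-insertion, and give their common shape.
P = [1, 3, 7, 8] / [2, 4, 9] / [5] / [6];  Q = [1, 2, 6, 8] / [3, 5, 9] / [4] / [7];  common shape = (4, 3, 1, 1)

Row-insert the values π_1, π_2, … into P one at a time, bumping the leftmost entry strictly greater than the inserted value down to the next row. The recording tableau Q records, in position (i, j), the step at which that cell was added to P.
  Insert 2 (step 1): P = [2];  Q = [1]
  Insert 6 (step 2): P = [2, 6];  Q = [1, 2]
  Insert 5 (step 3): P = [2, 5] / [6];  Q = [1, 2] / [3]
  Insert 1 (step 4): P = [1, 5] / [2] / [6];  Q = [1, 2] / [3] / [4]
  Insert 4 (step 5): P = [1, 4] / [2, 5] / [6];  Q = [1, 2] / [3, 5] / [4]
  Insert 7 (step 6): P = [1, 4, 7] / [2, 5] / [6];  Q = [1, 2, 6] / [3, 5] / [4]
  Insert 3 (step 7): P = [1, 3, 7] / [2, 4] / [5] / [6];  Q = [1, 2, 6] / [3, 5] / [4] / [7]
  Insert 9 (step 8): P = [1, 3, 7, 9] / [2, 4] / [5] / [6];  Q = [1, 2, 6, 8] / [3, 5] / [4] / [7]
  Insert 8 (step 9): P = [1, 3, 7, 8] / [2, 4, 9] / [5] / [6];  Q = [1, 2, 6, 8] / [3, 5, 9] / [4] / [7]
Final shape: (4, 3, 1, 1).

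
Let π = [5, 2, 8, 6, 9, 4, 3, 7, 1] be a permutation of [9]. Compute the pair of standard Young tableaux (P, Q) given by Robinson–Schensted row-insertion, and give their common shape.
P = [1, 3, 7] / [2, 6, 9] / [4] / [5] / [8];  Q = [1, 3, 5] / [2, 4, 8] / [6] / [7] / [9];  common shape = (3, 3, 1, 1, 1)

Row-insert the values π_1, π_2, … into P one at a time, bumping the leftmost entry strictly greater than the inserted value down to the next row. The recording tableau Q records, in position (i, j), the step at which that cell was added to P.
  Insert 5 (step 1): P = [5];  Q = [1]
  Insert 2 (step 2): P = [2] / [5];  Q = [1] / [2]
  Insert 8 (step 3): P = [2, 8] / [5];  Q = [1, 3] / [2]
  Insert 6 (step 4): P = [2, 6] / [5, 8];  Q = [1, 3] / [2, 4]
  Insert 9 (step 5): P = [2, 6, 9] / [5, 8];  Q = [1, 3, 5] / [2, 4]
  Insert 4 (step 6): P = [2, 4, 9] / [5, 6] / [8];  Q = [1, 3, 5] / [2, 4] / [6]
  Insert 3 (step 7): P = [2, 3, 9] / [4, 6] / [5] / [8];  Q = [1, 3, 5] / [2, 4] / [6] / [7]
  Insert 7 (step 8): P = [2, 3, 7] / [4, 6, 9] / [5] / [8];  Q = [1, 3, 5] / [2, 4, 8] / [6] / [7]
  Insert 1 (step 9): P = [1, 3, 7] / [2, 6, 9] / [4] / [5] / [8];  Q = [1, 3, 5] / [2, 4, 8] / [6] / [7] / [9]
Final shape: (3, 3, 1, 1, 1).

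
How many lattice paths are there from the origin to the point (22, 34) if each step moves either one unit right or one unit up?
Number of paths = 2142582442263900

A monotone lattice path from (0, 0) to (22, 34) consists of 22 east steps and 34 north steps in some order, so it is determined by which 22 of the 56 steps are east. The count is C(56, 22) = 2142582442263900.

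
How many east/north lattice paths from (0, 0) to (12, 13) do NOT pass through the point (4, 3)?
Number of paths = 3668770

Total paths from (0, 0) to (12, 13): C(25, 12) = 5200300. Paths through (4, 3): (paths (0, 0) → (4, 3)) × (paths (4, 3) → (12, 13)) = C(7, 4) · C(18, 8) = 35 · 43758 = 1531530. Avoidance count = 5200300 − 1531530 = 3668770.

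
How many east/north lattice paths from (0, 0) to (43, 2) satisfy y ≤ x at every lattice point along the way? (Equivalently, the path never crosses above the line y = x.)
Number of paths = 945

By the reflection principle (André's argument), the number of monotone paths to (43, 2) with n ≤ m that never go above y = x is C(45, 43) − C(45, 44) = 990 − 45 = 945.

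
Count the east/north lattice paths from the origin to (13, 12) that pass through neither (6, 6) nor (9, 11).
Number of paths = 3033636

Inclusion–exclusion. Total paths: C(25, 13) = 5200300. Through P₁: C(12, 6)·C(13, 7) = 1585584. Through P₂: C(20, 9)·C(5, 4) = 839800. Since P₁ is strictly southwest of P₂, a monotone path through both must visit P₁ then P₂; paths through both = C(12, 6)·C(8, 3)·C(5, 4) = 258720. Avoid both = 5200300 − 1585584 − 839800 + 258720 = 3033636.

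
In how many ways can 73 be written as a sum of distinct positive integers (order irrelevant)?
q(73) = 40026

A partition into distinct parts is a strictly decreasing sequence summing to n. The recurrence d(n, m) = d(n, m−1) + d(n−m, m−1) (use part m at most once) with q(n) = d(n, n) gives q(73) = 40026. (Euler's theorem: # distinct-part partitions = # odd-part partitions.)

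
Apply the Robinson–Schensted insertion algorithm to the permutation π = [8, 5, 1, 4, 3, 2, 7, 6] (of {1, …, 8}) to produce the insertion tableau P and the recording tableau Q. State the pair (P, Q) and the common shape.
P = [1, 2, 6] / [3, 7] / [4] / [5] / [8];  Q = [1, 4, 7] / [2, 8] / [3] / [5] / [6];  common shape = (3, 2, 1, 1, 1)

Row-insert the values π_1, π_2, … into P one at a time, bumping the leftmost entry strictly greater than the inserted value down to the next row. The recording tableau Q records, in position (i, j), the step at which that cell was added to P.
  Insert 8 (step 1): P = [8];  Q = [1]
  Insert 5 (step 2): P = [5] / [8];  Q = [1] / [2]
  Insert 1 (step 3): P = [1] / [5] / [8];  Q = [1] / [2] / [3]
  Insert 4 (step 4): P = [1, 4] / [5] / [8];  Q = [1, 4] / [2] / [3]
  Insert 3 (step 5): P = [1, 3] / [4] / [5] / [8];  Q = [1, 4] / [2] / [3] / [5]
  Insert 2 (step 6): P = [1, 2] / [3] / [4] / [5] / [8];  Q = [1, 4] / [2] / [3] / [5] / [6]
  Insert 7 (step 7): P = [1, 2, 7] / [3] / [4] / [5] / [8];  Q = [1, 4, 7] / [2] / [3] / [5] / [6]
  Insert 6 (step 8): P = [1, 2, 6] / [3, 7] / [4] / [5] / [8];  Q = [1, 4, 7] / [2, 8] / [3] / [5] / [6]
Final shape: (3, 2, 1, 1, 1).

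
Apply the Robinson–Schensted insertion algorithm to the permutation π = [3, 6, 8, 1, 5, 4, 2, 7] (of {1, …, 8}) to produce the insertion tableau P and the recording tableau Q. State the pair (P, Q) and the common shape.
P = [1, 2, 7] / [3, 4, 8] / [5] / [6];  Q = [1, 2, 3] / [4, 5, 8] / [6] / [7];  common shape = (3, 3, 1, 1)

Row-insert the values π_1, π_2, … into P one at a time, bumping the leftmost entry strictly greater than the inserted value down to the next row. The recording tableau Q records, in position (i, j), the step at which that cell was added to P.
  Insert 3 (step 1): P = [3];  Q = [1]
  Insert 6 (step 2): P = [3, 6];  Q = [1, 2]
  Insert 8 (step 3): P = [3, 6, 8];  Q = [1, 2, 3]
  Insert 1 (step 4): P = [1, 6, 8] / [3];  Q = [1, 2, 3] / [4]
  Insert 5 (step 5): P = [1, 5, 8] / [3, 6];  Q = [1, 2, 3] / [4, 5]
  Insert 4 (step 6): P = [1, 4, 8] / [3, 5] / [6];  Q = [1, 2, 3] / [4, 5] / [6]
  Insert 2 (step 7): P = [1, 2, 8] / [3, 4] / [5] / [6];  Q = [1, 2, 3] / [4, 5] / [6] / [7]
  Insert 7 (step 8): P = [1, 2, 7] / [3, 4, 8] / [5] / [6];  Q = [1, 2, 3] / [4, 5, 8] / [6] / [7]
Final shape: (3, 3, 1, 1).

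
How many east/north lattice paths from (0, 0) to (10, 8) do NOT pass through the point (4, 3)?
Number of paths = 27588

Total paths from (0, 0) to (10, 8): C(18, 10) = 43758. Paths through (4, 3): (paths (0, 0) → (4, 3)) × (paths (4, 3) → (10, 8)) = C(7, 4) · C(11, 6) = 35 · 462 = 16170. Avoidance count = 43758 − 16170 = 27588.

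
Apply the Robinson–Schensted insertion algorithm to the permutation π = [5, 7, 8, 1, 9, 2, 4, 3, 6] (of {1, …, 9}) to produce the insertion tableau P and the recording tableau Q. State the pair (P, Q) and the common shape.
P = [1, 2, 3, 6] / [4, 7, 8, 9] / [5];  Q = [1, 2, 3, 5] / [4, 6, 7, 9] / [8];  common shape = (4, 4, 1)

Row-insert the values π_1, π_2, … into P one at a time, bumping the leftmost entry strictly greater than the inserted value down to the next row. The recording tableau Q records, in position (i, j), the step at which that cell was added to P.
  Insert 5 (step 1): P = [5];  Q = [1]
  Insert 7 (step 2): P = [5, 7];  Q = [1, 2]
  Insert 8 (step 3): P = [5, 7, 8];  Q = [1, 2, 3]
  Insert 1 (step 4): P = [1, 7, 8] / [5];  Q = [1, 2, 3] / [4]
  Insert 9 (step 5): P = [1, 7, 8, 9] / [5];  Q = [1, 2, 3, 5] / [4]
  Insert 2 (step 6): P = [1, 2, 8, 9] / [5, 7];  Q = [1, 2, 3, 5] / [4, 6]
  Insert 4 (step 7): P = [1, 2, 4, 9] / [5, 7, 8];  Q = [1, 2, 3, 5] / [4, 6, 7]
  Insert 3 (step 8): P = [1, 2, 3, 9] / [4, 7, 8] / [5];  Q = [1, 2, 3, 5] / [4, 6, 7] / [8]
  Insert 6 (step 9): P = [1, 2, 3, 6] / [4, 7, 8, 9] / [5];  Q = [1, 2, 3, 5] / [4, 6, 7, 9] / [8]
Final shape: (4, 4, 1).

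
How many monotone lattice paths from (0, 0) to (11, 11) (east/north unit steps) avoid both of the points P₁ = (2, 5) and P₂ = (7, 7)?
Number of paths = 390957

Inclusion–exclusion. Total paths: C(22, 11) = 705432. Through P₁: C(7, 2)·C(15, 9) = 105105. Through P₂: C(14, 7)·C(8, 4) = 240240. Since P₁ is strictly southwest of P₂, a monotone path through both must visit P₁ then P₂; paths through both = C(7, 2)·C(7, 5)·C(8, 4) = 30870. Avoid both = 705432 − 105105 − 240240 + 30870 = 390957.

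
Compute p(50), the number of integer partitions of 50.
p(50) = 204226

Compute p(n) via the recurrence p(n, m) = p(n, m−1) + p(n−m, m), where p(n, m) counts partitions of n with all parts ≤ m and p(n) = p(n, n). The base cases are p(0, m) = 1 and p(n, 0) = 0 for n > 0. Filling the table yields p(50) = 204226. (Euler's pentagonal recurrence is an alternative.)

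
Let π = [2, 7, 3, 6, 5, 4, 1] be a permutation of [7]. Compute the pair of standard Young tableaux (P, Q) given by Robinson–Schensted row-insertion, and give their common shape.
P = [1, 3, 4] / [2] / [5] / [6] / [7];  Q = [1, 2, 4] / [3] / [5] / [6] / [7];  common shape = (3, 1, 1, 1, 1)

Row-insert the values π_1, π_2, … into P one at a time, bumping the leftmost entry strictly greater than the inserted value down to the next row. The recording tableau Q records, in position (i, j), the step at which that cell was added to P.
  Insert 2 (step 1): P = [2];  Q = [1]
  Insert 7 (step 2): P = [2, 7];  Q = [1, 2]
  Insert 3 (step 3): P = [2, 3] / [7];  Q = [1, 2] / [3]
  Insert 6 (step 4): P = [2, 3, 6] / [7];  Q = [1, 2, 4] / [3]
  Insert 5 (step 5): P = [2, 3, 5] / [6] / [7];  Q = [1, 2, 4] / [3] / [5]
  Insert 4 (step 6): P = [2, 3, 4] / [5] / [6] / [7];  Q = [1, 2, 4] / [3] / [5] / [6]
  Insert 1 (step 7): P = [1, 3, 4] / [2] / [5] / [6] / [7];  Q = [1, 2, 4] / [3] / [5] / [6] / [7]
Final shape: (3, 1, 1, 1, 1).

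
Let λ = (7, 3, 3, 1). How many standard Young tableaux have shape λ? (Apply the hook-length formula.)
# SYT of shape (7, 3, 3, 1) = 27027

Hook-length formula: f^λ = n! / Π hook(c), product over all cells c of the Young diagram. For λ = (7, 3, 3, 1), n = 14 boxes. Hook lengths by row (left-to-right, top-to-bottom): [10, 8, 7, 4, 3, 2, 1]; [5, 3, 2]; [4, 2, 1]; [1]. Product of hooks = 3225600. So f^λ = 14! / 3225600 = 87178291200 / 3225600 = 27027.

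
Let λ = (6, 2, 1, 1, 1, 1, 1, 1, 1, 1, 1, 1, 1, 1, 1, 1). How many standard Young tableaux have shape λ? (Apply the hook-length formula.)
# SYT of shape (6, 2, 1, 1, 1, 1, 1, 1, 1, 1, 1, 1, 1, 1, 1, 1) = 266475

Hook-length formula: f^λ = n! / Π hook(c), product over all cells c of the Young diagram. For λ = (6, 2, 1, 1, 1, 1, 1, 1, 1, 1, 1, 1, 1, 1, 1, 1), n = 22 boxes. Hook lengths by row (left-to-right, top-to-bottom): [21, 6, 4, 3, 2, 1]; [16, 1]; [14]; [13]; [12]; [11]; [10]; [9]; [8]; [7]; [6]; [5]; [4]; [3]; [2]; [1]. Product of hooks = 4218034441420800. So f^λ = 22! / 4218034441420800 = 1124000727777607680000 / 4218034441420800 = 266475.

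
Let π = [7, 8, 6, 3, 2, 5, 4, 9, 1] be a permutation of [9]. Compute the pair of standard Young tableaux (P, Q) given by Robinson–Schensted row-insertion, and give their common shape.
P = [1, 4, 9] / [2, 5] / [3, 8] / [6] / [7];  Q = [1, 2, 8] / [3, 6] / [4, 7] / [5] / [9];  common shape = (3, 2, 2, 1, 1)

Row-insert the values π_1, π_2, … into P one at a time, bumping the leftmost entry strictly greater than the inserted value down to the next row. The recording tableau Q records, in position (i, j), the step at which that cell was added to P.
  Insert 7 (step 1): P = [7];  Q = [1]
  Insert 8 (step 2): P = [7, 8];  Q = [1, 2]
  Insert 6 (step 3): P = [6, 8] / [7];  Q = [1, 2] / [3]
  Insert 3 (step 4): P = [3, 8] / [6] / [7];  Q = [1, 2] / [3] / [4]
  Insert 2 (step 5): P = [2, 8] / [3] / [6] / [7];  Q = [1, 2] / [3] / [4] / [5]
  Insert 5 (step 6): P = [2, 5] / [3, 8] / [6] / [7];  Q = [1, 2] / [3, 6] / [4] / [5]
  Insert 4 (step 7): P = [2, 4] / [3, 5] / [6, 8] / [7];  Q = [1, 2] / [3, 6] / [4, 7] / [5]
  Insert 9 (step 8): P = [2, 4, 9] / [3, 5] / [6, 8] / [7];  Q = [1, 2, 8] / [3, 6] / [4, 7] / [5]
  Insert 1 (step 9): P = [1, 4, 9] / [2, 5] / [3, 8] / [6] / [7];  Q = [1, 2, 8] / [3, 6] / [4, 7] / [5] / [9]
Final shape: (3, 2, 2, 1, 1).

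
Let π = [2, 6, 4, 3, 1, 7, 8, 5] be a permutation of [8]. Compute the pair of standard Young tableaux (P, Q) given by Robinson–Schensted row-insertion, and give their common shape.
P = [1, 3, 5, 8] / [2, 7] / [4] / [6];  Q = [1, 2, 6, 7] / [3, 8] / [4] / [5];  common shape = (4, 2, 1, 1)

Row-insert the values π_1, π_2, … into P one at a time, bumping the leftmost entry strictly greater than the inserted value down to the next row. The recording tableau Q records, in position (i, j), the step at which that cell was added to P.
  Insert 2 (step 1): P = [2];  Q = [1]
  Insert 6 (step 2): P = [2, 6];  Q = [1, 2]
  Insert 4 (step 3): P = [2, 4] / [6];  Q = [1, 2] / [3]
  Insert 3 (step 4): P = [2, 3] / [4] / [6];  Q = [1, 2] / [3] / [4]
  Insert 1 (step 5): P = [1, 3] / [2] / [4] / [6];  Q = [1, 2] / [3] / [4] / [5]
  Insert 7 (step 6): P = [1, 3, 7] / [2] / [4] / [6];  Q = [1, 2, 6] / [3] / [4] / [5]
  Insert 8 (step 7): P = [1, 3, 7, 8] / [2] / [4] / [6];  Q = [1, 2, 6, 7] / [3] / [4] / [5]
  Insert 5 (step 8): P = [1, 3, 5, 8] / [2, 7] / [4] / [6];  Q = [1, 2, 6, 7] / [3, 8] / [4] / [5]
Final shape: (4, 2, 1, 1).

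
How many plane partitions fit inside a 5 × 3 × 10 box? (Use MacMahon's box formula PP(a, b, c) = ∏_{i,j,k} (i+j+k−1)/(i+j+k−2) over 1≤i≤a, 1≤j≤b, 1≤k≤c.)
PP(5, 3, 10) = 644195552

Evaluate the triple product over i = 1..5, j = 1..3, k = 1..10. The factors are (2/1) · (3/2) · (4/3) · (5/4) · (6/5) · (7/6) · (8/7) · (9/8) · … (150 factors total). The numerators and denominators telescope so the product is an integer; carrying out the multiplication exactly gives PP(5, 3, 10) = 644195552.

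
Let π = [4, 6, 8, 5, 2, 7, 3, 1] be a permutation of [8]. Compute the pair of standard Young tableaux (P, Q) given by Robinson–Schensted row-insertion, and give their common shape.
P = [1, 3, 7] / [2, 5] / [4, 8] / [6];  Q = [1, 2, 3] / [4, 6] / [5, 7] / [8];  common shape = (3, 2, 2, 1)

Row-insert the values π_1, π_2, … into P one at a time, bumping the leftmost entry strictly greater than the inserted value down to the next row. The recording tableau Q records, in position (i, j), the step at which that cell was added to P.
  Insert 4 (step 1): P = [4];  Q = [1]
  Insert 6 (step 2): P = [4, 6];  Q = [1, 2]
  Insert 8 (step 3): P = [4, 6, 8];  Q = [1, 2, 3]
  Insert 5 (step 4): P = [4, 5, 8] / [6];  Q = [1, 2, 3] / [4]
  Insert 2 (step 5): P = [2, 5, 8] / [4] / [6];  Q = [1, 2, 3] / [4] / [5]
  Insert 7 (step 6): P = [2, 5, 7] / [4, 8] / [6];  Q = [1, 2, 3] / [4, 6] / [5]
  Insert 3 (step 7): P = [2, 3, 7] / [4, 5] / [6, 8];  Q = [1, 2, 3] / [4, 6] / [5, 7]
  Insert 1 (step 8): P = [1, 3, 7] / [2, 5] / [4, 8] / [6];  Q = [1, 2, 3] / [4, 6] / [5, 7] / [8]
Final shape: (3, 2, 2, 1).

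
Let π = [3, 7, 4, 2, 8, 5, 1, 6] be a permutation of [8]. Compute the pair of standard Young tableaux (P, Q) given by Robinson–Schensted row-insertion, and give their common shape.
P = [1, 4, 5, 6] / [2, 8] / [3] / [7];  Q = [1, 2, 5, 8] / [3, 6] / [4] / [7];  common shape = (4, 2, 1, 1)

Row-insert the values π_1, π_2, … into P one at a time, bumping the leftmost entry strictly greater than the inserted value down to the next row. The recording tableau Q records, in position (i, j), the step at which that cell was added to P.
  Insert 3 (step 1): P = [3];  Q = [1]
  Insert 7 (step 2): P = [3, 7];  Q = [1, 2]
  Insert 4 (step 3): P = [3, 4] / [7];  Q = [1, 2] / [3]
  Insert 2 (step 4): P = [2, 4] / [3] / [7];  Q = [1, 2] / [3] / [4]
  Insert 8 (step 5): P = [2, 4, 8] / [3] / [7];  Q = [1, 2, 5] / [3] / [4]
  Insert 5 (step 6): P = [2, 4, 5] / [3, 8] / [7];  Q = [1, 2, 5] / [3, 6] / [4]
  Insert 1 (step 7): P = [1, 4, 5] / [2, 8] / [3] / [7];  Q = [1, 2, 5] / [3, 6] / [4] / [7]
  Insert 6 (step 8): P = [1, 4, 5, 6] / [2, 8] / [3] / [7];  Q = [1, 2, 5, 8] / [3, 6] / [4] / [7]
Final shape: (4, 2, 1, 1).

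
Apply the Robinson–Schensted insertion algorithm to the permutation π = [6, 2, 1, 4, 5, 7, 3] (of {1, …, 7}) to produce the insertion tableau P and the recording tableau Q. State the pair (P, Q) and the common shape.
P = [1, 3, 5, 7] / [2, 4] / [6];  Q = [1, 4, 5, 6] / [2, 7] / [3];  common shape = (4, 2, 1)

Row-insert the values π_1, π_2, … into P one at a time, bumping the leftmost entry strictly greater than the inserted value down to the next row. The recording tableau Q records, in position (i, j), the step at which that cell was added to P.
  Insert 6 (step 1): P = [6];  Q = [1]
  Insert 2 (step 2): P = [2] / [6];  Q = [1] / [2]
  Insert 1 (step 3): P = [1] / [2] / [6];  Q = [1] / [2] / [3]
  Insert 4 (step 4): P = [1, 4] / [2] / [6];  Q = [1, 4] / [2] / [3]
  Insert 5 (step 5): P = [1, 4, 5] / [2] / [6];  Q = [1, 4, 5] / [2] / [3]
  Insert 7 (step 6): P = [1, 4, 5, 7] / [2] / [6];  Q = [1, 4, 5, 6] / [2] / [3]
  Insert 3 (step 7): P = [1, 3, 5, 7] / [2, 4] / [6];  Q = [1, 4, 5, 6] / [2, 7] / [3]
Final shape: (4, 2, 1).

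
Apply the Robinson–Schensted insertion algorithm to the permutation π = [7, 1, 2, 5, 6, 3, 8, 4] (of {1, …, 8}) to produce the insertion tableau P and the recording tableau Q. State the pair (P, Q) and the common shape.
P = [1, 2, 3, 4, 8] / [5, 6] / [7];  Q = [1, 3, 4, 5, 7] / [2, 8] / [6];  common shape = (5, 2, 1)

Row-insert the values π_1, π_2, … into P one at a time, bumping the leftmost entry strictly greater than the inserted value down to the next row. The recording tableau Q records, in position (i, j), the step at which that cell was added to P.
  Insert 7 (step 1): P = [7];  Q = [1]
  Insert 1 (step 2): P = [1] / [7];  Q = [1] / [2]
  Insert 2 (step 3): P = [1, 2] / [7];  Q = [1, 3] / [2]
  Insert 5 (step 4): P = [1, 2, 5] / [7];  Q = [1, 3, 4] / [2]
  Insert 6 (step 5): P = [1, 2, 5, 6] / [7];  Q = [1, 3, 4, 5] / [2]
  Insert 3 (step 6): P = [1, 2, 3, 6] / [5] / [7];  Q = [1, 3, 4, 5] / [2] / [6]
  Insert 8 (step 7): P = [1, 2, 3, 6, 8] / [5] / [7];  Q = [1, 3, 4, 5, 7] / [2] / [6]
  Insert 4 (step 8): P = [1, 2, 3, 4, 8] / [5, 6] / [7];  Q = [1, 3, 4, 5, 7] / [2, 8] / [6]
Final shape: (5, 2, 1).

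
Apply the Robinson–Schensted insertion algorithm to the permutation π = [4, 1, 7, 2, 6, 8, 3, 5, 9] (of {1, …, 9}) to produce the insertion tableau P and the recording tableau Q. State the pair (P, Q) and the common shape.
P = [1, 2, 3, 5, 9] / [4, 6, 8] / [7];  Q = [1, 3, 5, 6, 9] / [2, 4, 8] / [7];  common shape = (5, 3, 1)

Row-insert the values π_1, π_2, … into P one at a time, bumping the leftmost entry strictly greater than the inserted value down to the next row. The recording tableau Q records, in position (i, j), the step at which that cell was added to P.
  Insert 4 (step 1): P = [4];  Q = [1]
  Insert 1 (step 2): P = [1] / [4];  Q = [1] / [2]
  Insert 7 (step 3): P = [1, 7] / [4];  Q = [1, 3] / [2]
  Insert 2 (step 4): P = [1, 2] / [4, 7];  Q = [1, 3] / [2, 4]
  Insert 6 (step 5): P = [1, 2, 6] / [4, 7];  Q = [1, 3, 5] / [2, 4]
  Insert 8 (step 6): P = [1, 2, 6, 8] / [4, 7];  Q = [1, 3, 5, 6] / [2, 4]
  Insert 3 (step 7): P = [1, 2, 3, 8] / [4, 6] / [7];  Q = [1, 3, 5, 6] / [2, 4] / [7]
  Insert 5 (step 8): P = [1, 2, 3, 5] / [4, 6, 8] / [7];  Q = [1, 3, 5, 6] / [2, 4, 8] / [7]
  Insert 9 (step 9): P = [1, 2, 3, 5, 9] / [4, 6, 8] / [7];  Q = [1, 3, 5, 6, 9] / [2, 4, 8] / [7]
Final shape: (5, 3, 1).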